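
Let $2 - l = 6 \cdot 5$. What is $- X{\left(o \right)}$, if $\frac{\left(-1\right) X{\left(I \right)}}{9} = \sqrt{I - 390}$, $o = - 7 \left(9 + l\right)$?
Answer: $9 i \sqrt{257} \approx 144.28 i$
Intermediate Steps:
$l = -28$ ($l = 2 - 6 \cdot 5 = 2 - 30 = -28$)
$o = 133$ ($o = - 7 \left(9 - 28\right) = \left(-7\right) \left(-19\right) = 133$)
$X{\left(I \right)} = - 9 \sqrt{-390 + I}$ ($X{\left(I \right)} = - 9 \sqrt{I - 390} = - 9 \sqrt{-390 + I}$)
$- X{\left(o \right)} = - \left(-9\right) \sqrt{-390 + 133} = - \left(-9\right) \sqrt{-257} = - \left(-9\right) i \sqrt{257} = 9 i \sqrt{257}$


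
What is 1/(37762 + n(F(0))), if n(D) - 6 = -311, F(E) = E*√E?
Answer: 1/37457 ≈ 2.6697e-5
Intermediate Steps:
F(E) = E^(3/2)
n(D) = -305 (n(D) = 6 - 311 = -305)
1/(37762 + n(F(0))) = 1/(37762 - 305) = 1/37457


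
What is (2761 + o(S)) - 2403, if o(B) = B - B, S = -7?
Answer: 358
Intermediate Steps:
o(B) = 0
(2761 + o(S)) - 2403 = (2761 + 0) - 2403 = 2761 - 2403 = 358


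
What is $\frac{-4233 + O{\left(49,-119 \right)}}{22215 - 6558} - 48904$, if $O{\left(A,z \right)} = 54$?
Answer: $- \frac{255231369}{5219} \approx -48904.0$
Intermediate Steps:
$\frac{-4233 + O{\left(49,-119 \right)}}{22215 - 6558} - 48904 = \frac{-4233 + 54}{22215 - 6558} - 48904 = - \frac{4179}{15657} - 48904 = \left(-4179\right) \frac{1}{15657} - 48904 = - \frac{1393}{5219} - 48904 = - \frac{255231369}{5219}$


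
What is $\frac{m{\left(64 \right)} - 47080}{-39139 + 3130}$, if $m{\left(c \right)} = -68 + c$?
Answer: $\frac{47084}{36009} \approx 1.3076$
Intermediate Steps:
$\frac{m{\left(64 \right)} - 47080}{-39139 + 3130} = \frac{\left(-68 + 64\right) - 47080}{-39139 + 3130} = \frac{-4 - 47080}{-36009} = \left(-47084\right) \left(- \frac{1}{36009}\right) = \frac{47084}{36009}$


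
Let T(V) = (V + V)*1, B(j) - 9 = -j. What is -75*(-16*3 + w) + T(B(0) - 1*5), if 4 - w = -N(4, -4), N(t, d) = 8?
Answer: 2708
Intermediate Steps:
B(j) = 9 - j
w = 12 (w = 4 - (-1)*8 = 4 - 1*(-8) = 4 + 8 = 12)
T(V) = 2*V (T(V) = (2*V)*1 = 2*V)
-75*(-16*3 + w) + T(B(0) - 1*5) = -75*(-16*3 + 12) + 2*((9 - 1*0) - 1*5) = -75*(-48 + 12) + 2*((9 + 0) - 5) = -75*(-36) + 2*(9 - 5) = 2700 + 2*4 = 2700 + 8 = 2708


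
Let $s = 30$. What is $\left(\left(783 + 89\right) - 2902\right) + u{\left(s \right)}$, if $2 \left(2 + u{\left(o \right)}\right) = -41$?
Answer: $- \frac{4105}{2} \approx -2052.5$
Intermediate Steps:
$u{\left(o \right)} = - \frac{45}{2}$ ($u{\left(o \right)} = -2 + \frac{1}{2} \left(-41\right) = -2 - \frac{41}{2} = - \frac{45}{2}$)
$\left(\left(783 + 89\right) - 2902\right) + u{\left(s \right)} = \left(\left(783 + 89\right) - 2902\right) - \frac{45}{2} = \left(872 - 2902\right) - \frac{45}{2} = -2030 - \frac{45}{2} = - \frac{4105}{2}$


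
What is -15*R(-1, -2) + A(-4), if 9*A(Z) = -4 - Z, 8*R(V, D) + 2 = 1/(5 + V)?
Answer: 105/32 ≈ 3.2813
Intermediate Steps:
R(V, D) = -1/4 + 1/(8*(5 + V))
A(Z) = -4/9 - Z/9 (A(Z) = (-4 - Z)/9 = -4/9 - Z/9)
-15*R(-1, -2) + A(-4) = -15*(-9 - 2*(-1))/(8*(5 - 1)) + (-4/9 - 1/9*(-4)) = -15*(-9 + 2)/(8*4) + (-4/9 + 4/9) = -15*(-7)/(8*4) + 0 = -15*(-7/32) + 0 = 105/32 + 0 = 105/32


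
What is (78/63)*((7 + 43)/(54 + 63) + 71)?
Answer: 16714/189 ≈ 88.434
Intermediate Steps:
(78/63)*((7 + 43)/(54 + 63) + 71) = (78*(1/63))*(50/117 + 71) = 26*(50*(1/117) + 71)/21 = 26*(50/117 + 71)/21 = (26/21)*(8357/117) = 16714/189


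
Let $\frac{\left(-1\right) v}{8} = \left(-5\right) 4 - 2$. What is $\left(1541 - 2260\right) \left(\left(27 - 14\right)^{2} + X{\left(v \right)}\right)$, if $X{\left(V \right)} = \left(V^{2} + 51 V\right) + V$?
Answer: $-28973543$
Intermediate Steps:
$v = 176$ ($v = - 8 \left(\left(-5\right) 4 - 2\right) = - 8 \left(-20 - 2\right) = \left(-8\right) \left(-22\right) = 176$)
$X{\left(V \right)} = V^{2} + 52 V$
$\left(1541 - 2260\right) \left(\left(27 - 14\right)^{2} + X{\left(v \right)}\right) = \left(1541 - 2260\right) \left(\left(27 - 14\right)^{2} + 176 \left(52 + 176\right)\right) = - 719 \left(13^{2} + 176 \cdot 228\right) = - 719 \left(169 + 40128\right) = \left(-719\right) 40297 = -28973543$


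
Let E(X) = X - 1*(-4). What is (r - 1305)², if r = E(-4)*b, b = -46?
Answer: 1703025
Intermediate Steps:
E(X) = 4 + X (E(X) = X + 4 = 4 + X)
r = 0 (r = (4 - 4)*(-46) = 0*(-46) = 0)
(r - 1305)² = (0 - 1305)² = (-1305)² = 1703025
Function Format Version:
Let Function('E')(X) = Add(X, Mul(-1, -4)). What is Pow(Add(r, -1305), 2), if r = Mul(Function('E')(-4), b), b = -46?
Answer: 1703025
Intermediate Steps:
Function('E')(X) = Add(4, X) (Function('E')(X) = Add(X, 4) = Add(4, X))
r = 0 (r = Mul(Add(4, -4), -46) = Mul(0, -46) = 0)
Pow(Add(r, -1305), 2) = Pow(Add(0, -1305), 2) = Pow(-1305, 2) = 1703025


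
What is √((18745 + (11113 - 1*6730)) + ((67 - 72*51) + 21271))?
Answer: √40794 ≈ 201.98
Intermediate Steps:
√((18745 + (11113 - 1*6730)) + ((67 - 72*51) + 21271)) = √((18745 + (11113 - 6730)) + ((67 - 3672) + 21271)) = √((18745 + 4383) + (-3605 + 21271)) = √(23128 + 17666) = √40794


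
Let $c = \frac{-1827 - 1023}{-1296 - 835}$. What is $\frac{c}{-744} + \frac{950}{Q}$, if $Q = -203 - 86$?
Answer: $- \frac{251169075}{76366516} \approx -3.289$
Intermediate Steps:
$c = \frac{2850}{2131}$ ($c = - \frac{2850}{-2131} = \left(-2850\right) \left(- \frac{1}{2131}\right) = \frac{2850}{2131} \approx 1.3374$)
$Q = -289$
$\frac{c}{-744} + \frac{950}{Q} = \frac{2850}{2131 \left(-744\right)} + \frac{950}{-289} = \frac{2850}{2131} \left(- \frac{1}{744}\right) + 950 \left(- \frac{1}{289}\right) = - \frac{475}{264244} - \frac{950}{289} = - \frac{251169075}{76366516}$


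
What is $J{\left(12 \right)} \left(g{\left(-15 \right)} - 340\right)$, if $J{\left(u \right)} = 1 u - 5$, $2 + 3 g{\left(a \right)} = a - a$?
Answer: $- \frac{7154}{3} \approx -2384.7$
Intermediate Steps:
$g{\left(a \right)} = - \frac{2}{3}$ ($g{\left(a \right)} = - \frac{2}{3} + \frac{a - a}{3} = - \frac{2}{3} + \frac{1}{3} \cdot 0 = - \frac{2}{3} + 0 = - \frac{2}{3}$)
$J{\left(u \right)} = -5 + u$ ($J{\left(u \right)} = u - 5 = -5 + u$)
$J{\left(12 \right)} \left(g{\left(-15 \right)} - 340\right) = \left(-5 + 12\right) \left(- \frac{2}{3} - 340\right) = 7 \left(- \frac{1022}{3}\right) = - \frac{7154}{3}$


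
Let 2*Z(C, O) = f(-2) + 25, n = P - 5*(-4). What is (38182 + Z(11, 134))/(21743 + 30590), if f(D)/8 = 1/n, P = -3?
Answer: 1298621/1779322 ≈ 0.72984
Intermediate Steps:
n = 17 (n = -3 - 5*(-4) = -3 + 20 = 17)
f(D) = 8/17
Z(C, O) = 433/34 (Z(C, O) = (8/17 + 25)/2 = (½)*(433/17) = 433/34)
(38182 + Z(11, 134))/(21743 + 30590) = (38182 + 433/34)/(21743 + 30590) = (1298621/34)/52333 = (1298621/34)*(1/52333) = 1298621/1779322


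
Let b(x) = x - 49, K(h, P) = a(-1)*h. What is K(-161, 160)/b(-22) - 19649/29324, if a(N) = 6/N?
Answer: -29722063/2082004 ≈ -14.276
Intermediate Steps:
K(h, P) = -6*h (K(h, P) = (6/(-1))*h = (6*(-1))*h = -6*h)
b(x) = -49 + x
K(-161, 160)/b(-22) - 19649/29324 = (-6*(-161))/(-49 - 22) - 19649/29324 = 966/(-71) - 19649*1/29324 = 966*(-1/71) - 19649/29324 = -966/71 - 19649/29324 = -29722063/2082004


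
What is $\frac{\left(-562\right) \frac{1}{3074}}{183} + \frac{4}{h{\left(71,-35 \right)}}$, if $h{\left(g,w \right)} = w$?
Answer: $- \frac{1134919}{9844485} \approx -0.11528$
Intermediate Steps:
$\frac{\left(-562\right) \frac{1}{3074}}{183} + \frac{4}{h{\left(71,-35 \right)}} = \frac{\left(-562\right) \frac{1}{3074}}{183} + \frac{4}{-35} = \left(-562\right) \frac{1}{3074} \cdot \frac{1}{183} + 4 \left(- \frac{1}{35}\right) = \left(- \frac{281}{1537}\right) \frac{1}{183} - \frac{4}{35} = - \frac{281}{281271} - \frac{4}{35} = - \frac{1134919}{9844485}$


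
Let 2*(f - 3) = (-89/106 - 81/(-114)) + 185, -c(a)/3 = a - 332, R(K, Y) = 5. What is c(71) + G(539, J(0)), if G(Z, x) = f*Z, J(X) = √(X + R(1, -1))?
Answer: 105176535/2014 ≈ 52223.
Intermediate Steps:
c(a) = 996 - 3*a (c(a) = -3*(a - 332) = -3*(-332 + a) = 996 - 3*a)
J(X) = √(5 + X) (J(X) = √(X + 5) = √(5 + X))
f = 192207/2014 (f = 3 + ((-89/106 - 81/(-114)) + 185)/2 = 3 + ((-89*1/106 - 81*(-1/114)) + 185)/2 = 3 + ((-89/106 + 27/38) + 185)/2 = 3 + (-130/1007 + 185)/2 = 3 + (½)*(186165/1007) = 3 + 186165/2014 = 192207/2014 ≈ 95.435)
G(Z, x) = 192207*Z/2014
c(71) + G(539, J(0)) = (996 - 3*71) + (192207/2014)*539 = (996 - 213) + 103599573/2014 = 783 + 103599573/2014 = 105176535/2014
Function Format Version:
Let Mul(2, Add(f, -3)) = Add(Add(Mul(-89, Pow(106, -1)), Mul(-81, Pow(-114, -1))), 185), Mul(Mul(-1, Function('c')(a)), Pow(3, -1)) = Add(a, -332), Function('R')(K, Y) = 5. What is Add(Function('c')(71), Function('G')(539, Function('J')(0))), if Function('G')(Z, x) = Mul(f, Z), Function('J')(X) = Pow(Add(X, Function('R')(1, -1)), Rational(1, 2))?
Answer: Rational(105176535, 2014) ≈ 52223.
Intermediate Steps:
Function('c')(a) = Add(996, Mul(-3, a)) (Function('c')(a) = Mul(-3, Add(a, -332)) = Mul(-3, Add(-332, a)) = Add(996, Mul(-3, a)))
Function('J')(X) = Pow(Add(5, X), Rational(1, 2)) (Function('J')(X) = Pow(Add(X, 5), Rational(1, 2)) = Pow(Add(5, X), Rational(1, 2)))
f = Rational(192207, 2014) (f = Add(3, Mul(Rational(1, 2), Add(Add(Mul(-89, Pow(106, -1)), Mul(-81, Pow(-114, -1))), 185))) = Add(3, Mul(Rational(1, 2), Add(Add(Mul(-89, Rational(1, 106)), Mul(-81, Rational(-1, 114))), 185))) = Add(3, Mul(Rational(1, 2), Add(Add(Rational(-89, 106), Rational(27, 38)), 185))) = Add(3, Mul(Rational(1, 2), Add(Rational(-130, 1007), 185))) = Add(3, Mul(Rational(1, 2), Rational(186165, 1007))) = Add(3, Rational(186165, 2014)) = Rational(192207, 2014) ≈ 95.435)
Function('G')(Z, x) = Mul(Rational(192207, 2014), Z)
Add(Function('c')(71), Function('G')(539, Function('J')(0))) = Add(Add(996, Mul(-3, 71)), Mul(Rational(192207, 2014), 539)) = Add(Add(996, -213), Rational(103599573, 2014)) = Add(783, Rational(103599573, 2014)) = Rational(105176535, 2014)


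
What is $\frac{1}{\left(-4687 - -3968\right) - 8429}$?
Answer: $- \frac{1}{9148} \approx -0.00010931$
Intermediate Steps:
$\frac{1}{\left(-4687 - -3968\right) - 8429} = \frac{1}{\left(-4687 + 3968\right) - 8429} = \frac{1}{-719 - 8429} = \frac{1}{-9148} = - \frac{1}{9148}$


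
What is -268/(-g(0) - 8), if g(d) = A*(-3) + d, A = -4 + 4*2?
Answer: -67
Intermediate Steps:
A = 4 (A = -4 + 8 = 4)
g(d) = -12 + d (g(d) = 4*(-3) + d = -12 + d)
-268/(-g(0) - 8) = -268/(-(-12 + 0) - 8) = -268/(-1*(-12) - 8) = -268/(12 - 8) = -268/4 = -268*¼ = -67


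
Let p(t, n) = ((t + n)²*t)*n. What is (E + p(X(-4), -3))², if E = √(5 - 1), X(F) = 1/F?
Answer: 403225/4096 ≈ 98.444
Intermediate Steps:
p(t, n) = n*t*(n + t)² (p(t, n) = ((n + t)²*t)*n = (t*(n + t)²)*n = n*t*(n + t)²)
E = 2 (E = √4 = 2)
(E + p(X(-4), -3))² = (2 - 3*(-3 + 1/(-4))²/(-4))² = (2 - 3*(-¼)*(-3 - ¼)²)² = (2 - 3*(-¼)*(-13/4)²)² = (2 - 3*(-¼)*169/16)² = (2 + 507/64)² = (635/64)² = 403225/4096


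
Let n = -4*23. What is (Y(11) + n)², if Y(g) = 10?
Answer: 6724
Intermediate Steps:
n = -92
(Y(11) + n)² = (10 - 92)² = (-82)² = 6724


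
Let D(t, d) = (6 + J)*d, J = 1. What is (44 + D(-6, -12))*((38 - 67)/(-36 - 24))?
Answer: -58/3 ≈ -19.333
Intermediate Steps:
D(t, d) = 7*d (D(t, d) = (6 + 1)*d = 7*d)
(44 + D(-6, -12))*((38 - 67)/(-36 - 24)) = (44 + 7*(-12))*((38 - 67)/(-36 - 24)) = (44 - 84)*(-29/(-60)) = -(-1160)*(-1)/60 = -40*29/60 = -58/3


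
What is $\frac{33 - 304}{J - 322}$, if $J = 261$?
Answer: $\frac{271}{61} \approx 4.4426$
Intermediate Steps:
$\frac{33 - 304}{J - 322} = \frac{33 - 304}{261 - 322} = - \frac{271}{-61} = \left(-271\right) \left(- \frac{1}{61}\right) = \frac{271}{61}$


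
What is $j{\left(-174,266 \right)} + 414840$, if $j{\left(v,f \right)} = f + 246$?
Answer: $415352$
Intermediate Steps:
$j{\left(v,f \right)} = 246 + f$
$j{\left(-174,266 \right)} + 414840 = \left(246 + 266\right) + 414840 = 512 + 414840 = 415352$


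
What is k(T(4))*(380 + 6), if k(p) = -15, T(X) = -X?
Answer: -5790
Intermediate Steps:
k(T(4))*(380 + 6) = -15*(380 + 6) = -15*386 = -5790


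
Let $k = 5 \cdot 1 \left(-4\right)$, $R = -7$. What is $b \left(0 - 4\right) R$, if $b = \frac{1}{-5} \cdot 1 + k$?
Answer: $- \frac{2828}{5} \approx -565.6$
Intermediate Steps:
$k = -20$ ($k = 5 \left(-4\right) = -20$)
$b = - \frac{101}{5}$ ($b = \frac{1}{-5} \cdot 1 - 20 = \left(- \frac{1}{5}\right) 1 - 20 = - \frac{1}{5} - 20 = - \frac{101}{5} \approx -20.2$)
$b \left(0 - 4\right) R = - \frac{101 \left(0 - 4\right)}{5} \left(-7\right) = \left(- \frac{101}{5}\right) \left(-4\right) \left(-7\right) = \frac{404}{5} \left(-7\right) = - \frac{2828}{5}$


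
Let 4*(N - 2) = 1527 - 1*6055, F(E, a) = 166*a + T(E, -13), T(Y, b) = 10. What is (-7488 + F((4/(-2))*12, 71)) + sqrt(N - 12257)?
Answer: 4308 + I*sqrt(13387) ≈ 4308.0 + 115.7*I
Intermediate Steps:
F(E, a) = 10 + 166*a (F(E, a) = 166*a + 10 = 10 + 166*a)
N = -1130 (N = 2 + (1527 - 1*6055)/4 = 2 + (1527 - 6055)/4 = 2 + (1/4)*(-4528) = 2 - 1132 = -1130)
(-7488 + F((4/(-2))*12, 71)) + sqrt(N - 12257) = (-7488 + (10 + 166*71)) + sqrt(-1130 - 12257) = (-7488 + (10 + 11786)) + sqrt(-13387) = (-7488 + 11796) + I*sqrt(13387) = 4308 + I*sqrt(13387)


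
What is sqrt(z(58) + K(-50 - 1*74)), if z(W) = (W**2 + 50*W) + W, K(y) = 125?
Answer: sqrt(6447) ≈ 80.293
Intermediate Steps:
z(W) = W**2 + 51*W
sqrt(z(58) + K(-50 - 1*74)) = sqrt(58*(51 + 58) + 125) = sqrt(58*109 + 125) = sqrt(6322 + 125) = sqrt(6447)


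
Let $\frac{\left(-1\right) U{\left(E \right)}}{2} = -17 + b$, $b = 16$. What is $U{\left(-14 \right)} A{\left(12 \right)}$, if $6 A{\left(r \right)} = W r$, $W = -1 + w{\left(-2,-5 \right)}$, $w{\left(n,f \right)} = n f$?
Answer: $36$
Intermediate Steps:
$w{\left(n,f \right)} = f n$
$W = 9$ ($W = -1 - -10 = -1 + 10 = 9$)
$A{\left(r \right)} = \frac{3 r}{2}$ ($A{\left(r \right)} = \frac{9 r}{6} = \frac{3 r}{2}$)
$U{\left(E \right)} = 2$ ($U{\left(E \right)} = - 2 \left(-17 + 16\right) = \left(-2\right) \left(-1\right) = 2$)
$U{\left(-14 \right)} A{\left(12 \right)} = 2 \cdot \frac{3}{2} \cdot 12 = 2 \cdot 18 = 36$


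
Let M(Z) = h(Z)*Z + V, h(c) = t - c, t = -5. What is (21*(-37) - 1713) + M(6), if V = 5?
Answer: -2551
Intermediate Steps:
h(c) = -5 - c
M(Z) = 5 + Z*(-5 - Z) (M(Z) = (-5 - Z)*Z + 5 = Z*(-5 - Z) + 5 = 5 + Z*(-5 - Z))
(21*(-37) - 1713) + M(6) = (21*(-37) - 1713) + (5 - 1*6*(5 + 6)) = (-777 - 1713) + (5 - 1*6*11) = -2490 + (5 - 66) = -2490 - 61 = -2551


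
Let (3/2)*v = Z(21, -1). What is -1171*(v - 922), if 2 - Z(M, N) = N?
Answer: 1077320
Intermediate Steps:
Z(M, N) = 2 - N
v = 2 (v = 2*(2 - 1*(-1))/3 = 2*(2 + 1)/3 = (⅔)*3 = 2)
-1171*(v - 922) = -1171*(2 - 922) = -1171*(-920) = 1077320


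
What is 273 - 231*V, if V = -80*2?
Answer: 37233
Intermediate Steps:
V = -160
273 - 231*V = 273 - 231*(-160) = 273 + 36960 = 37233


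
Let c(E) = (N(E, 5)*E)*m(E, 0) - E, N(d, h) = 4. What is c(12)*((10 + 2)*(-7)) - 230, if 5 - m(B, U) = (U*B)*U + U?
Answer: -19382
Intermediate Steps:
m(B, U) = 5 - U - B*U**2 (m(B, U) = 5 - ((U*B)*U + U) = 5 - ((B*U)*U + U) = 5 - (B*U**2 + U) = 5 - (U + B*U**2) = 5 + (-U - B*U**2) = 5 - U - B*U**2)
c(E) = 19*E (c(E) = (4*E)*(5 - 1*0 - 1*E*0**2) - E = (4*E)*(5 + 0 - 1*E*0) - E = (4*E)*(5 + 0 + 0) - E = (4*E)*5 - E = 20*E - E = 19*E)
c(12)*((10 + 2)*(-7)) - 230 = (19*12)*((10 + 2)*(-7)) - 230 = 228*(12*(-7)) - 230 = 228*(-84) - 230 = -19152 - 230 = -19382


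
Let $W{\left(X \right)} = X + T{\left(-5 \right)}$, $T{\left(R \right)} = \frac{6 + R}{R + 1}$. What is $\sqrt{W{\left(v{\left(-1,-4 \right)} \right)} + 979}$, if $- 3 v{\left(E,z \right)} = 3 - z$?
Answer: $\frac{\sqrt{35151}}{6} \approx 31.248$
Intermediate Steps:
$v{\left(E,z \right)} = -1 + \frac{z}{3}$ ($v{\left(E,z \right)} = - \frac{3 - z}{3} = -1 + \frac{z}{3}$)
$T{\left(R \right)} = \frac{6 + R}{1 + R}$
$W{\left(X \right)} = - \frac{1}{4} + X$ ($W{\left(X \right)} = X + \frac{6 - 5}{1 - 5} = X + \frac{1}{-4} \cdot 1 = X - \frac{1}{4} = - \frac{1}{4} + X$)
$\sqrt{W{\left(v{\left(-1,-4 \right)} \right)} + 979} = \sqrt{\left(- \frac{1}{4} + \left(-1 + \frac{1}{3} \left(-4\right)\right)\right) + 979} = \sqrt{\left(- \frac{1}{4} - \frac{7}{3}\right) + 979} = \sqrt{- \frac{31}{12} + 979} = \sqrt{\frac{11717}{12}} = \frac{\sqrt{35151}}{6}$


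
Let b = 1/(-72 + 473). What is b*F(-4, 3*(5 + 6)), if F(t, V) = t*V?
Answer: -132/401 ≈ -0.32918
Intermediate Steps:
b = 1/401 ≈ 0.0024938
F(t, V) = V*t
b*F(-4, 3*(5 + 6)) = ((3*(5 + 6))*(-4))/401 = ((3*11)*(-4))/401 = (33*(-4))/401 = (1/401)*(-132) = -132/401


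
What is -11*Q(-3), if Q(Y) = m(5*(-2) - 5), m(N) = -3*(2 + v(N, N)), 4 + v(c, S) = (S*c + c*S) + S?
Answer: 14289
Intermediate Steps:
v(c, S) = -4 + S + 2*S*c (v(c, S) = -4 + ((S*c + c*S) + S) = -4 + ((S*c + S*c) + S) = -4 + (2*S*c + S) = -4 + (S + 2*S*c) = -4 + S + 2*S*c)
m(N) = 6 - 6*N² - 3*N (m(N) = -3*(2 + (-4 + N + 2*N*N)) = -3*(2 + (-4 + N + 2*N²)) = -3*(-2 + N + 2*N²) = 6 - 6*N² - 3*N)
Q(Y) = -1299 (Q(Y) = 6 - 6*(5*(-2) - 5)² - 3*(5*(-2) - 5) = 6 - 6*(-10 - 5)² - 3*(-10 - 5) = 6 - 6*(-15)² - 3*(-15) = 6 - 6*225 + 45 = 6 - 1350 + 45 = -1299)
-11*Q(-3) = -11*(-1299) = 14289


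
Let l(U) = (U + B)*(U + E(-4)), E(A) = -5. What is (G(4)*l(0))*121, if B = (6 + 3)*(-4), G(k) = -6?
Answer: -130680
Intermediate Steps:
B = -36 (B = 9*(-4) = -36)
l(U) = (-36 + U)*(-5 + U) (l(U) = (U - 36)*(U - 5) = (-36 + U)*(-5 + U))
(G(4)*l(0))*121 = -6*(180 + 0**2 - 41*0)*121 = -6*(180 + 0 + 0)*121 = -6*180*121 = -1080*121 = -130680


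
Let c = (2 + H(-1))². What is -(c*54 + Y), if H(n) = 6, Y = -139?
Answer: -3317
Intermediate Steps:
c = 64 (c = (2 + 6)² = 8² = 64)
-(c*54 + Y) = -(64*54 - 139) = -(3456 - 139) = -1*3317 = -3317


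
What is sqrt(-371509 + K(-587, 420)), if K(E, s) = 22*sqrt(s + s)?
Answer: sqrt(-371509 + 44*sqrt(210)) ≈ 608.99*I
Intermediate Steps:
K(E, s) = 22*sqrt(2)*sqrt(s) (K(E, s) = 22*sqrt(2*s) = 22*(sqrt(2)*sqrt(s)) = 22*sqrt(2)*sqrt(s))
sqrt(-371509 + K(-587, 420)) = sqrt(-371509 + 22*sqrt(2)*sqrt(420)) = sqrt(-371509 + 22*sqrt(2)*(2*sqrt(105))) = sqrt(-371509 + 44*sqrt(210))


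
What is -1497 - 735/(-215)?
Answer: -64224/43 ≈ -1493.6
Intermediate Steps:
-1497 - 735/(-215) = -1497 - 735*(-1/215) = -1497 + 147/43 = -64224/43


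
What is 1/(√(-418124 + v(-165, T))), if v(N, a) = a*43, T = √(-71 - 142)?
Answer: (-418124 + 43*I*√213)^(-½) ≈ 1.16e-6 - 0.0015465*I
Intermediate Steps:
T = I*√213 (T = √(-213) = I*√213 ≈ 14.595*I)
v(N, a) = 43*a
1/(√(-418124 + v(-165, T))) = 1/(√(-418124 + 43*(I*√213))) = 1/(√(-418124 + 43*I*√213)) = (-418124 + 43*I*√213)^(-½)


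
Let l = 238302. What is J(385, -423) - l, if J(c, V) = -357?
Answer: -238659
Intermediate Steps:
J(385, -423) - l = -357 - 1*238302 = -357 - 238302 = -238659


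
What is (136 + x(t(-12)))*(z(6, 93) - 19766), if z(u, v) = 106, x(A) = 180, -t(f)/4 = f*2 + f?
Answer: -6212560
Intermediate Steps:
t(f) = -12*f (t(f) = -4*(f*2 + f) = -4*(2*f + f) = -12*f)
(136 + x(t(-12)))*(z(6, 93) - 19766) = (136 + 180)*(106 - 19766) = 316*(-19660) = -6212560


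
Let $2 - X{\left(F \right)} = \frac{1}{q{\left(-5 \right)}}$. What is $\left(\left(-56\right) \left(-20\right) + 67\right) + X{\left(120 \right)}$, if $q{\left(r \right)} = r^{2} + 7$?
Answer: $\frac{38047}{32} \approx 1189.0$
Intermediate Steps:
$q{\left(r \right)} = 7 + r^{2}$
$X{\left(F \right)} = \frac{63}{32}$ ($X{\left(F \right)} = 2 - \frac{1}{7 + \left(-5\right)^{2}} = 2 - \frac{1}{7 + 25} = 2 - \frac{1}{32} = \frac{63}{32}$)
$\left(\left(-56\right) \left(-20\right) + 67\right) + X{\left(120 \right)} = \left(\left(-56\right) \left(-20\right) + 67\right) + \frac{63}{32} = \left(1120 + 67\right) + \frac{63}{32} = 1187 + \frac{63}{32} = \frac{38047}{32}$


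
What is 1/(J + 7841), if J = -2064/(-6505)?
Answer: 6505/51007769 ≈ 0.00012753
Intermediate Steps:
J = 2064/6505 (J = -2064*(-1/6505) = 2064/6505 ≈ 0.31729)
1/(J + 7841) = 1/(2064/6505 + 7841) = 1/(51007769/6505) = 6505/51007769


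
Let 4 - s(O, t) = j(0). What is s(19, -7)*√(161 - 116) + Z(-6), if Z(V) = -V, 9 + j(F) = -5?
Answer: 6 + 54*√5 ≈ 126.75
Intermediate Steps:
j(F) = -14 (j(F) = -9 - 5 = -14)
s(O, t) = 18 (s(O, t) = 4 - 1*(-14) = 4 + 14 = 18)
s(19, -7)*√(161 - 116) + Z(-6) = 18*√(161 - 116) - 1*(-6) = 18*√45 + 6 = 18*(3*√5) + 6 = 54*√5 + 6 = 6 + 54*√5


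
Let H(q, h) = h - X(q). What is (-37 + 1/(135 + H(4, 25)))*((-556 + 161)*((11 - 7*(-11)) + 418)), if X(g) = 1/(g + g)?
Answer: 9456849050/1279 ≈ 7.3939e+6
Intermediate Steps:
X(g) = 1/(2*g)
H(q, h) = h - 1/(2*q)
(-37 + 1/(135 + H(4, 25)))*((-556 + 161)*((11 - 7*(-11)) + 418)) = (-37 + 1/(135 + (25 - ½/4)))*((-556 + 161)*((11 - 7*(-11)) + 418)) = (-37 + 1/(135 + (25 - ½*¼)))*(-395*((11 + 77) + 418)) = (-37 + 1/(135 + (25 - ⅛)))*(-395*(88 + 418)) = (-37 + 1/(135 + 199/8))*(-395*506) = (-37 + 1/(1279/8))*(-199870) = (-37 + 8/1279)*(-199870) = -47315/1279*(-199870) = 9456849050/1279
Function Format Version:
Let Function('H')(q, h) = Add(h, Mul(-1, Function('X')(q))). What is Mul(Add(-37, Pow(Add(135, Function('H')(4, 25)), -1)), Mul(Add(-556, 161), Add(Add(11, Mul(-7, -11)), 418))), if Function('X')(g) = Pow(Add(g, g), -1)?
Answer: Rational(9456849050, 1279) ≈ 7.3939e+6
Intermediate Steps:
Function('X')(g) = Mul(Rational(1, 2), Pow(g, -1)) (Function('X')(g) = Pow(Mul(2, g), -1) = Mul(Rational(1, 2), Pow(g, -1)))
Function('H')(q, h) = Add(h, Mul(Rational(-1, 2), Pow(q, -1))) (Function('H')(q, h) = Add(h, Mul(-1, Mul(Rational(1, 2), Pow(q, -1)))) = Add(h, Mul(Rational(-1, 2), Pow(q, -1))))
Mul(Add(-37, Pow(Add(135, Function('H')(4, 25)), -1)), Mul(Add(-556, 161), Add(Add(11, Mul(-7, -11)), 418))) = Mul(Add(-37, Pow(Add(135, Add(25, Mul(Rational(-1, 2), Pow(4, -1)))), -1)), Mul(Add(-556, 161), Add(Add(11, Mul(-7, -11)), 418))) = Mul(Add(-37, Pow(Add(135, Add(25, Mul(Rational(-1, 2), Rational(1, 4)))), -1)), Mul(-395, Add(Add(11, 77), 418))) = Mul(Add(-37, Pow(Add(135, Add(25, Rational(-1, 8))), -1)), Mul(-395, Add(88, 418))) = Mul(Add(-37, Pow(Add(135, Rational(199, 8)), -1)), Mul(-395, 506)) = Mul(Add(-37, Pow(Rational(1279, 8), -1)), -199870) = Mul(Add(-37, Rational(8, 1279)), -199870) = Mul(Rational(-47315, 1279), -199870) = Rational(9456849050, 1279)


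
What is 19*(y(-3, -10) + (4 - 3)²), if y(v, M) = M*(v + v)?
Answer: 1159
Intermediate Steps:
y(v, M) = 2*M*v (y(v, M) = M*(2*v) = 2*M*v)
19*(y(-3, -10) + (4 - 3)²) = 19*(2*(-10)*(-3) + (4 - 3)²) = 19*(60 + 1²) = 19*(60 + 1) = 19*61 = 1159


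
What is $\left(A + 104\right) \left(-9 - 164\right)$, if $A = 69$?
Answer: $-29929$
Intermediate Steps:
$\left(A + 104\right) \left(-9 - 164\right) = \left(69 + 104\right) \left(-9 - 164\right) = 173 \left(-173\right) = -29929$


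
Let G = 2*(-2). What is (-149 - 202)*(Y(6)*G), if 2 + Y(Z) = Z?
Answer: 5616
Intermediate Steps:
Y(Z) = -2 + Z
G = -4
(-149 - 202)*(Y(6)*G) = (-149 - 202)*((-2 + 6)*(-4)) = -1404*(-4) = -351*(-16) = 5616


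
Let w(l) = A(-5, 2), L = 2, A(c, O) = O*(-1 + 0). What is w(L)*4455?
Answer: -8910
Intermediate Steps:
A(c, O) = -O (A(c, O) = O*(-1) = -O)
w(l) = -2 (w(l) = -1*2 = -2)
w(L)*4455 = -2*4455 = -8910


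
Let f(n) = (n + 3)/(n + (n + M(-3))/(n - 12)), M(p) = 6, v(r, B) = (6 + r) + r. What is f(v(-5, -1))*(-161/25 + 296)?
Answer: 19304/275 ≈ 70.196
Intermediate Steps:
v(r, B) = 6 + 2*r
f(n) = (3 + n)/(n + (6 + n)/(-12 + n)) (f(n) = (n + 3)/(n + (n + 6)/(n - 12)) = (3 + n)/(n + (6 + n)/(-12 + n)))
f(v(-5, -1))*(-161/25 + 296) = ((-36 + (6 + 2*(-5))² - 9*(6 + 2*(-5)))/(6 + (6 + 2*(-5))² - 11*(6 + 2*(-5))))*(-161/25 + 296) = ((-36 + (6 - 10)² - 9*(6 - 10))/(6 + (6 - 10)² - 11*(6 - 10)))*(-161*1/25 + 296) = ((-36 + (-4)² - 9*(-4))/(6 + (-4)² - 11*(-4)))*(-161/25 + 296) = ((-36 + 16 + 36)/(6 + 16 + 44))*(7239/25) = (16/66)*(7239/25) = ((1/66)*16)*(7239/25) = (8/33)*(7239/25) = 19304/275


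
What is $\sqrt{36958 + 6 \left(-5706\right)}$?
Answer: $\sqrt{2722} \approx 52.173$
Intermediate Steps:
$\sqrt{36958 + 6 \left(-5706\right)} = \sqrt{36958 - 34236} = \sqrt{2722}$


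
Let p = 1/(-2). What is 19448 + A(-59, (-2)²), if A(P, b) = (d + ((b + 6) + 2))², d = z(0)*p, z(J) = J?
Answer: 19592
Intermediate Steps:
p = -½ ≈ -0.50000
d = 0 (d = 0*(-½) = 0)
A(P, b) = (8 + b)² (A(P, b) = (0 + ((b + 6) + 2))² = (0 + ((6 + b) + 2))² = (0 + (8 + b))² = (8 + b)²)
19448 + A(-59, (-2)²) = 19448 + (8 + (-2)²)² = 19448 + (8 + 4)² = 19448 + 12² = 19448 + 144 = 19592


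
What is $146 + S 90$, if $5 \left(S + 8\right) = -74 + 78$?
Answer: $-502$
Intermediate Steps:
$S = - \frac{36}{5}$ ($S = -8 + \frac{-74 + 78}{5} = -8 + \frac{1}{5} \cdot 4 = -8 + \frac{4}{5} = - \frac{36}{5} \approx -7.2$)
$146 + S 90 = 146 - 648 = -502$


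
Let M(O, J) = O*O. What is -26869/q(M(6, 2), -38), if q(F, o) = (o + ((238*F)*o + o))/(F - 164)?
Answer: -859808/81415 ≈ -10.561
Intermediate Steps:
M(O, J) = O²
q(F, o) = (2*o + 238*F*o)/(-164 + F) (q(F, o) = (o + (238*F*o + o))/(-164 + F) = (o + (o + 238*F*o))/(-164 + F) = (2*o + 238*F*o)/(-164 + F))
-26869/q(M(6, 2), -38) = -26869*(-(-164 + 6²)/(76*(1 + 119*6²))) = -26869*(-(-164 + 36)/(76*(1 + 119*36))) = -26869*32/(19*(1 + 4284)) = -26869/(2*(-38)*(-1/128)*4285) = -26869/81415/32 = -26869*32/81415 = -859808/81415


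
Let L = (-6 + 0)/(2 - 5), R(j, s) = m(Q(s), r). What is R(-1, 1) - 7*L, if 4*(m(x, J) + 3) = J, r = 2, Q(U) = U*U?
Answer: -33/2 ≈ -16.500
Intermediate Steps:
Q(U) = U**2
m(x, J) = -3 + J/4
R(j, s) = -5/2 (R(j, s) = -3 + (1/4)*2 = -3 + 1/2 = -5/2)
L = 2 (L = -6/(-3) = -6*(-1/3) = 2)
R(-1, 1) - 7*L = -5/2 - 7*2 = -5/2 - 14 = -33/2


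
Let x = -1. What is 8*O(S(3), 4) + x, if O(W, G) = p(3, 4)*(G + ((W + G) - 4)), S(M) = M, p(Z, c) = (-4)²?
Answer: 895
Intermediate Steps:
p(Z, c) = 16
O(W, G) = -64 + 16*W + 32*G (O(W, G) = 16*(G + ((W + G) - 4)) = 16*(G + ((G + W) - 4)) = 16*(G + (-4 + G + W)) = 16*(-4 + W + 2*G) = -64 + 16*W + 32*G)
8*O(S(3), 4) + x = 8*(-64 + 16*3 + 32*4) - 1 = 8*(-64 + 48 + 128) - 1 = 8*112 - 1 = 896 - 1 = 895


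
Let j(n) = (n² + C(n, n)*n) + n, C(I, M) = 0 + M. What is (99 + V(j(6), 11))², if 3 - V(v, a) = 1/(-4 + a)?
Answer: 508369/49 ≈ 10375.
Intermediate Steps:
C(I, M) = M
j(n) = n + 2*n² (j(n) = (n² + n*n) + n = (n² + n²) + n = 2*n² + n = n + 2*n²)
V(v, a) = 3 - 1/(-4 + a)
(99 + V(j(6), 11))² = (99 + (-13 + 3*11)/(-4 + 11))² = (99 + (-13 + 33)/7)² = (99 + (⅐)*20)² = (99 + 20/7)² = (713/7)² = 508369/49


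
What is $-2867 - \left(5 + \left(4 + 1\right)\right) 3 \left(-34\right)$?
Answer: $-1847$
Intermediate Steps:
$-2867 - \left(5 + \left(4 + 1\right)\right) 3 \left(-34\right) = -2867 - \left(5 + 5\right) 3 \left(-34\right) = -2867 - 10 \cdot 3 \left(-34\right) = -2867 - 30 \left(-34\right) = -2867 - -1020 = -2867 + 1020 = -1847$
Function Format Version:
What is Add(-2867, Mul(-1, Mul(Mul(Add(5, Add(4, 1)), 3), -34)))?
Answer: -1847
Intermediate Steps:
Add(-2867, Mul(-1, Mul(Mul(Add(5, Add(4, 1)), 3), -34))) = Add(-2867, Mul(-1, Mul(Mul(Add(5, 5), 3), -34))) = Add(-2867, Mul(-1, Mul(Mul(10, 3), -34))) = Add(-2867, Mul(-1, Mul(30, -34))) = Add(-2867, Mul(-1, -1020)) = Add(-2867, 1020) = -1847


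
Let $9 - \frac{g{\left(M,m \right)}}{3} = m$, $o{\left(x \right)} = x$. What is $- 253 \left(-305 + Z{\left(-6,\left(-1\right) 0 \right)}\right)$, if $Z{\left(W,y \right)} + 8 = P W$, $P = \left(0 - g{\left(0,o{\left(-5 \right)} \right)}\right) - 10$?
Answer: $253$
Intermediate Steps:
$g{\left(M,m \right)} = 27 - 3 m$
$P = -52$ ($P = \left(0 - \left(27 - -15\right)\right) - 10 = \left(0 - \left(27 + 15\right)\right) - 10 = \left(0 - 42\right) - 10 = -42 - 10 = -52$)
$Z{\left(W,y \right)} = -8 - 52 W$
$- 253 \left(-305 + Z{\left(-6,\left(-1\right) 0 \right)}\right) = - 253 \left(-305 - -304\right) = - 253 \left(-305 + \left(-8 + 312\right)\right) = - 253 \left(-305 + 304\right) = \left(-253\right) \left(-1\right) = 253$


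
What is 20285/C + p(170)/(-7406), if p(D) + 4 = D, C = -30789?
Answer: -77670842/114011667 ≈ -0.68125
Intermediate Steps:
p(D) = -4 + D
20285/C + p(170)/(-7406) = 20285/(-30789) + (-4 + 170)/(-7406) = 20285*(-1/30789) + 166*(-1/7406) = -20285/30789 - 83/3703 = -77670842/114011667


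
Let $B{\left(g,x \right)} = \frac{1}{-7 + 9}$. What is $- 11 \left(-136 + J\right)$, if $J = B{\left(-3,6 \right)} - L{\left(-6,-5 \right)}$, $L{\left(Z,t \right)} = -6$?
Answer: $\frac{2849}{2} \approx 1424.5$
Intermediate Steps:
$B{\left(g,x \right)} = \frac{1}{2}$
$J = \frac{13}{2}$ ($J = \frac{1}{2} - -6 = \frac{1}{2} + 6 = \frac{13}{2} \approx 6.5$)
$- 11 \left(-136 + J\right) = - 11 \left(-136 + \frac{13}{2}\right) = \left(-11\right) \left(- \frac{259}{2}\right) = \frac{2849}{2}$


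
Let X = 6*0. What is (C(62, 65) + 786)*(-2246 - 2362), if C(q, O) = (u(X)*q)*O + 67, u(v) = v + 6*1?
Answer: -115352064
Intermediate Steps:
X = 0
u(v) = 6 + v (u(v) = v + 6 = 6 + v)
C(q, O) = 67 + 6*O*q (C(q, O) = ((6 + 0)*q)*O + 67 = (6*q)*O + 67 = 6*O*q + 67 = 67 + 6*O*q)
(C(62, 65) + 786)*(-2246 - 2362) = ((67 + 6*65*62) + 786)*(-2246 - 2362) = ((67 + 24180) + 786)*(-4608) = (24247 + 786)*(-4608) = 25033*(-4608) = -115352064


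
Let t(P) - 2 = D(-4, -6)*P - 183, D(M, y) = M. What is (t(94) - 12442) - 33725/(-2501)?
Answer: -32476774/2501 ≈ -12986.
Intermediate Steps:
t(P) = -181 - 4*P (t(P) = 2 + (-4*P - 183) = 2 + (-183 - 4*P) = -181 - 4*P)
(t(94) - 12442) - 33725/(-2501) = ((-181 - 4*94) - 12442) - 33725/(-2501) = ((-181 - 376) - 12442) - 33725*(-1/2501) = (-557 - 12442) + 33725/2501 = -12999 + 33725/2501 = -32476774/2501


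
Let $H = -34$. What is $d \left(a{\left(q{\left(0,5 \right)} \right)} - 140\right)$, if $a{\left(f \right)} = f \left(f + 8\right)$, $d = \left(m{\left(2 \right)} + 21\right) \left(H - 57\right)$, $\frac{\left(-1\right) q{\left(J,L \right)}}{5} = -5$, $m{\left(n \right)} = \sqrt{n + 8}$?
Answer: $-1309035 - 62335 \sqrt{10} \approx -1.5062 \cdot 10^{6}$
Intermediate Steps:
$m{\left(n \right)} = \sqrt{8 + n}$
$q{\left(J,L \right)} = 25$ ($q{\left(J,L \right)} = \left(-5\right) \left(-5\right) = 25$)
$d = -1911 - 91 \sqrt{10}$ ($d = \left(\sqrt{8 + 2} + 21\right) \left(-34 - 57\right) = \left(\sqrt{10} + 21\right) \left(-91\right) = \left(21 + \sqrt{10}\right) \left(-91\right) = -1911 - 91 \sqrt{10} \approx -2198.8$)
$a{\left(f \right)} = f \left(8 + f\right)$
$d \left(a{\left(q{\left(0,5 \right)} \right)} - 140\right) = \left(-1911 - 91 \sqrt{10}\right) \left(25 \left(8 + 25\right) - 140\right) = \left(-1911 - 91 \sqrt{10}\right) \left(25 \cdot 33 - 140\right) = \left(-1911 - 91 \sqrt{10}\right) \left(825 - 140\right) = \left(-1911 - 91 \sqrt{10}\right) 685 = -1309035 - 62335 \sqrt{10}$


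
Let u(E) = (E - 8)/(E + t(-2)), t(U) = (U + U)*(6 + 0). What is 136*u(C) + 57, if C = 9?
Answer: 719/15 ≈ 47.933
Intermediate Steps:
t(U) = 12*U (t(U) = (2*U)*6 = 12*U)
u(E) = (-8 + E)/(-24 + E) (u(E) = (E - 8)/(E + 12*(-2)) = (-8 + E)/(E - 24) = (-8 + E)/(-24 + E))
136*u(C) + 57 = 136*((-8 + 9)/(-24 + 9)) + 57 = 136*(1/(-15)) + 57 = 136*(-1/15*1) + 57 = 136*(-1/15) + 57 = -136/15 + 57 = 719/15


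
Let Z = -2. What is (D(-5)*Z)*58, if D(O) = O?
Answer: 580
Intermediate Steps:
(D(-5)*Z)*58 = -5*(-2)*58 = 10*58 = 580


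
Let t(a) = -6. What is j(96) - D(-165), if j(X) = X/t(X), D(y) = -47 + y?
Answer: 196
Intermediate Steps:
j(X) = -X/6 (j(X) = X/(-6) = X*(-1/6) = -X/6)
j(96) - D(-165) = -1/6*96 - (-47 - 165) = -16 - 1*(-212) = -16 + 212 = 196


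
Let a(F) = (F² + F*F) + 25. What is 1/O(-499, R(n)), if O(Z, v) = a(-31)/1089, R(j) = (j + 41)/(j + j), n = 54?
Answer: 33/59 ≈ 0.55932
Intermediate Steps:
R(j) = (41 + j)/(2*j) (R(j) = (41 + j)/((2*j)) = (41 + j)*(1/(2*j)) = (41 + j)/(2*j))
a(F) = 25 + 2*F² (a(F) = (F² + F²) + 25 = 2*F² + 25 = 25 + 2*F²)
O(Z, v) = 59/33 (O(Z, v) = (25 + 2*(-31)²)/1089 = (25 + 2*961)*(1/1089) = (25 + 1922)*(1/1089) = 1947*(1/1089) = 59/33)
1/O(-499, R(n)) = 1/(59/33) = 33/59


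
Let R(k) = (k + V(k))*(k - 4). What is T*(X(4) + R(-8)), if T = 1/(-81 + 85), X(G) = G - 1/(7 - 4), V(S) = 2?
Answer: 227/12 ≈ 18.917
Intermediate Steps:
X(G) = -⅓ + G (X(G) = G - 1/3 = G - 1*⅓ = G - ⅓ = -⅓ + G)
R(k) = (-4 + k)*(2 + k) (R(k) = (k + 2)*(k - 4) = (2 + k)*(-4 + k) = (-4 + k)*(2 + k))
T = ¼ (T = 1/4 = ¼ ≈ 0.25000)
T*(X(4) + R(-8)) = ((-⅓ + 4) + (-8 + (-8)² - 2*(-8)))/4 = (11/3 + (-8 + 64 + 16))/4 = (11/3 + 72)/4 = (¼)*(227/3) = 227/12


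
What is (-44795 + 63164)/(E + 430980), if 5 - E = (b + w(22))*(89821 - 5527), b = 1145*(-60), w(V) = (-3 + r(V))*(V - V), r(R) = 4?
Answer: 18369/5791428785 ≈ 3.1718e-6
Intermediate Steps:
w(V) = 0 (w(V) = (-3 + 4)*(V - V) = 1*0 = 0)
b = -68700
E = 5790997805 (E = 5 - (-68700 + 0)*(89821 - 5527) = 5 - (-68700)*84294 = 5 - 1*(-5790997800) = 5 + 5790997800 = 5790997805)
(-44795 + 63164)/(E + 430980) = (-44795 + 63164)/(5790997805 + 430980) = 18369/5791428785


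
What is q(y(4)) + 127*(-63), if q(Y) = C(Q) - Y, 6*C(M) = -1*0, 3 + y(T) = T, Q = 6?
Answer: -8002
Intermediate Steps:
y(T) = -3 + T
C(M) = 0 (C(M) = (-1*0)/6 = (⅙)*0 = 0)
q(Y) = -Y (q(Y) = 0 - Y = -Y)
q(y(4)) + 127*(-63) = -(-3 + 4) + 127*(-63) = -1*1 - 8001 = -1 - 8001 = -8002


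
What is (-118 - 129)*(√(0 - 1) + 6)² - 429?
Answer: -9074 - 2964*I ≈ -9074.0 - 2964.0*I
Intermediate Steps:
(-118 - 129)*(√(0 - 1) + 6)² - 429 = -247*(√(-1) + 6)² - 429 = -247*(I + 6)² - 429 = -247*(6 + I)² - 429 = -429 - 247*(6 + I)²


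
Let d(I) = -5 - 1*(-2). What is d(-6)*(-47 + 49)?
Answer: -6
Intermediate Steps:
d(I) = -3 (d(I) = -5 + 2 = -3)
d(-6)*(-47 + 49) = -3*(-47 + 49) = -3*2 = -6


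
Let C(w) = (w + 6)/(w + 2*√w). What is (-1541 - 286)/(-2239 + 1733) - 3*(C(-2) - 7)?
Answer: 13465/506 + 2*I*√2 ≈ 26.611 + 2.8284*I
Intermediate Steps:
C(w) = (6 + w)/(w + 2*√w)
(-1541 - 286)/(-2239 + 1733) - 3*(C(-2) - 7) = (-1541 - 286)/(-2239 + 1733) - 3*((6 - 2)/(-2 + 2*√(-2)) - 7) = -1827/(-506) - 3*(4/(-2 + 2*(I*√2)) - 7) = -1827*(-1/506) - 3*(4/(-2 + 2*I*√2) - 7) = 1827/506 - 3*(4/(-2 + 2*I*√2) - 7) = 1827/506 - 3*(-7 + 4/(-2 + 2*I*√2)) = 1827/506 + (21 - 12/(-2 + 2*I*√2)) = 12453/506 - 12/(-2 + 2*I*√2)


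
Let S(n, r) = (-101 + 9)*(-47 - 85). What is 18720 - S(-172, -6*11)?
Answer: 6576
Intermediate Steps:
S(n, r) = 12144 (S(n, r) = -92*(-132) = 12144)
18720 - S(-172, -6*11) = 18720 - 1*12144 = 18720 - 12144 = 6576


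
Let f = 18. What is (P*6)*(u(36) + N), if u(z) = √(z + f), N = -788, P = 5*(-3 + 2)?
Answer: 23640 - 90*√6 ≈ 23420.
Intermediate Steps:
P = -5 (P = 5*(-1) = -5)
u(z) = √(18 + z) (u(z) = √(z + 18) = √(18 + z))
(P*6)*(u(36) + N) = (-5*6)*(√(18 + 36) - 788) = -30*(√54 - 788) = -30*(3*√6 - 788) = -30*(-788 + 3*√6) = 23640 - 90*√6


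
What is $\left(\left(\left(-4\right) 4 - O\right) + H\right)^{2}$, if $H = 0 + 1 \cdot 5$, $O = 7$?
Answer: $324$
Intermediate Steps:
$H = 5$ ($H = 0 + 5 = 5$)
$\left(\left(\left(-4\right) 4 - O\right) + H\right)^{2} = \left(\left(\left(-4\right) 4 - 7\right) + 5\right)^{2} = \left(\left(-16 - 7\right) + 5\right)^{2} = \left(-23 + 5\right)^{2} = \left(-18\right)^{2} = 324$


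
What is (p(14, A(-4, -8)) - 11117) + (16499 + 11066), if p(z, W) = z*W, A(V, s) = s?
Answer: 16336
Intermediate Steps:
p(z, W) = W*z
(p(14, A(-4, -8)) - 11117) + (16499 + 11066) = (-8*14 - 11117) + (16499 + 11066) = (-112 - 11117) + 27565 = -11229 + 27565 = 16336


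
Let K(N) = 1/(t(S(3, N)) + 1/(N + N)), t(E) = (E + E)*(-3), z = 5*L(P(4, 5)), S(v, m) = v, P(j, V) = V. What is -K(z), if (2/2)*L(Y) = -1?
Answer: 10/181 ≈ 0.055249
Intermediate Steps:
L(Y) = -1
z = -5 (z = 5*(-1) = -5)
t(E) = -6*E (t(E) = (2*E)*(-3) = -6*E)
K(N) = 1/(-18 + 1/(2*N)) (K(N) = 1/(-6*3 + 1/(N + N)) = 1/(-18 + 1/(2*N)))
-K(z) = -(-2)*(-5)/(-1 + 36*(-5)) = -(-2)*(-5)/(-1 - 180) = -(-2)*(-5)/(-181) = -(-2)*(-5)*(-1)/181 = -1*(-10/181) = 10/181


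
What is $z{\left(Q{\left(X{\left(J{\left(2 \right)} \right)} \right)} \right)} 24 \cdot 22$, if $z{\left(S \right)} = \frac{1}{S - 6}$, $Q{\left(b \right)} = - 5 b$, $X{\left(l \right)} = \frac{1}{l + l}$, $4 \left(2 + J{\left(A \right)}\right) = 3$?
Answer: $-132$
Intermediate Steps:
$J{\left(A \right)} = - \frac{5}{4}$ ($J{\left(A \right)} = -2 + \frac{1}{4} \cdot 3 = -2 + \frac{3}{4} = - \frac{5}{4}$)
$X{\left(l \right)} = \frac{1}{2 l}$
$z{\left(S \right)} = \frac{1}{-6 + S}$
$z{\left(Q{\left(X{\left(J{\left(2 \right)} \right)} \right)} \right)} 24 \cdot 22 = \frac{1}{-6 - 5 \frac{1}{2 \left(- \frac{5}{4}\right)}} 24 \cdot 22 = \frac{1}{-6 - 5 \cdot \frac{1}{2} \left(- \frac{4}{5}\right)} 24 \cdot 22 = \frac{1}{-6 - -2} \cdot 24 \cdot 22 = \frac{1}{-6 + 2} \cdot 24 \cdot 22 = \frac{1}{-4} \cdot 24 \cdot 22 = \left(- \frac{1}{4}\right) 24 \cdot 22 = \left(-6\right) 22 = -132$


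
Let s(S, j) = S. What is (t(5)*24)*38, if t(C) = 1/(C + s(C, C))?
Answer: 456/5 ≈ 91.200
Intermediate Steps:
t(C) = 1/(2*C) (t(C) = 1/(C + C) = 1/(2*C))
(t(5)*24)*38 = (((½)/5)*24)*38 = (((½)*(⅕))*24)*38 = ((⅒)*24)*38 = (12/5)*38 = 456/5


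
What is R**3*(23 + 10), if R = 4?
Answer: 2112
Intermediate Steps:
R**3*(23 + 10) = 4**3*(23 + 10) = 64*33 = 2112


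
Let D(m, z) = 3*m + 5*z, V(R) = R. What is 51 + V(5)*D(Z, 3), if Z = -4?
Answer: 66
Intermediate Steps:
51 + V(5)*D(Z, 3) = 51 + 5*(3*(-4) + 5*3) = 51 + 5*(-12 + 15) = 51 + 5*3 = 51 + 15 = 66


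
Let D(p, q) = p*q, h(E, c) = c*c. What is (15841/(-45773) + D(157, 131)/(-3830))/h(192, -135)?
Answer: -47718301/152144547750 ≈ -0.00031364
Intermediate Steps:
h(E, c) = c**2
(15841/(-45773) + D(157, 131)/(-3830))/h(192, -135) = (15841/(-45773) + (157*131)/(-3830))/((-135)**2) = (15841*(-1/45773) + 20567*(-1/3830))/18225 = (-2263/6539 - 20567/3830)*(1/18225) = -143154903/25044370*1/18225 = -47718301/152144547750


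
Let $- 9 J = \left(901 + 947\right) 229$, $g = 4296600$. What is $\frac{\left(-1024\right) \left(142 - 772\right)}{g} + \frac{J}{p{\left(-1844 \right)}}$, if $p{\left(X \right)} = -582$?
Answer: $\frac{120480548}{1488465} \approx 80.943$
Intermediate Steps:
$J = - \frac{141064}{3}$ ($J = - \frac{\left(901 + 947\right) 229}{9} = - \frac{1848 \cdot 229}{9} = \left(- \frac{1}{9}\right) 423192 = - \frac{141064}{3} \approx -47021.0$)
$\frac{\left(-1024\right) \left(142 - 772\right)}{g} + \frac{J}{p{\left(-1844 \right)}} = \frac{\left(-1024\right) \left(142 - 772\right)}{4296600} - \frac{141064}{3 \left(-582\right)} = \left(-1024\right) \left(-630\right) \frac{1}{4296600} - - \frac{70532}{873} = 645120 \cdot \frac{1}{4296600} + \frac{70532}{873} = \frac{256}{1705} + \frac{70532}{873} = \frac{120480548}{1488465}$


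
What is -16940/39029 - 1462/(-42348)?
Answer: -330157361/826400046 ≈ -0.39951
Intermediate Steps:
-16940/39029 - 1462/(-42348) = -16940*1/39029 - 1462*(-1/42348) = -16940/39029 + 731/21174 = -330157361/826400046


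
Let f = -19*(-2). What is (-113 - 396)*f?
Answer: -19342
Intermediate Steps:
f = 38
(-113 - 396)*f = (-113 - 396)*38 = -509*38 = -19342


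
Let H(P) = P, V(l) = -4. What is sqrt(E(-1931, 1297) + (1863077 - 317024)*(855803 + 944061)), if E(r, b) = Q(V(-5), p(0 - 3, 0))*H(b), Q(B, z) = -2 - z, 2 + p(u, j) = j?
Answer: 2*sqrt(695671284198) ≈ 1.6681e+6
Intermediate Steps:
p(u, j) = -2 + j
E(r, b) = 0 (E(r, b) = (-2 - (-2 + 0))*b = (-2 - 1*(-2))*b = (-2 + 2)*b = 0*b = 0)
sqrt(E(-1931, 1297) + (1863077 - 317024)*(855803 + 944061)) = sqrt(0 + (1863077 - 317024)*(855803 + 944061)) = sqrt(0 + 1546053*1799864) = sqrt(0 + 2782685136792) = sqrt(2782685136792) = 2*sqrt(695671284198)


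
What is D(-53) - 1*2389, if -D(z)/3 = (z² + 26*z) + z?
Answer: -6523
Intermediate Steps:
D(z) = -81*z - 3*z² (D(z) = -3*((z² + 26*z) + z) = -3*(z² + 27*z) = -81*z - 3*z²)
D(-53) - 1*2389 = -3*(-53)*(27 - 53) - 1*2389 = -3*(-53)*(-26) - 2389 = -4134 - 2389 = -6523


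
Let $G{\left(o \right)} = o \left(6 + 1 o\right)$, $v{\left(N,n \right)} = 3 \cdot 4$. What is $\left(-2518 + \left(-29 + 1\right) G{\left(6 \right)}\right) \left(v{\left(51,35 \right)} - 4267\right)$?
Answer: $19292170$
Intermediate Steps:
$v{\left(N,n \right)} = 12$
$G{\left(o \right)} = o \left(6 + o\right)$
$\left(-2518 + \left(-29 + 1\right) G{\left(6 \right)}\right) \left(v{\left(51,35 \right)} - 4267\right) = \left(-2518 + \left(-29 + 1\right) 6 \left(6 + 6\right)\right) \left(12 - 4267\right) = \left(-2518 - 28 \cdot 6 \cdot 12\right) \left(-4255\right) = \left(-2518 - 2016\right) \left(-4255\right) = \left(-4534\right) \left(-4255\right) = 19292170$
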